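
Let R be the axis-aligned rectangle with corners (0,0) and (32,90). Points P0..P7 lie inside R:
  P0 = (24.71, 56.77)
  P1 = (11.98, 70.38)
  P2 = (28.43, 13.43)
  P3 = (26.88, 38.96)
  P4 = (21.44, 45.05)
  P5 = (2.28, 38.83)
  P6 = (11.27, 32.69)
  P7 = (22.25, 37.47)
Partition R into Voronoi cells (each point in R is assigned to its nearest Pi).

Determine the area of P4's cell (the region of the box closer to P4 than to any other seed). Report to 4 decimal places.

1. box [0,32]×[0,90]: [(0, 0) (32, 0) (32, 90) (0, 90)]
2. ⊥bis P4·P0 via (23.075,50.91): [(0, 57.3482) (0, 0) (32, 0) (32, 48.4198)]  |A|=1692.2879
3. ⊥bis P4·P1 via (16.71,57.715): [(9.0023, 54.8364) (0, 51.4743) (0, 0) (32, 0) (32, 48.4198)]  |A|=1665.8487
4. ⊥bis P4·P2 via (24.935,29.24): [(9.0023, 54.8364) (0, 51.4743) (0, 23.7278) (32, 30.8018) (32, 48.4198)]  |A|=793.375
5. ⊥bis P4·P3 via (24.16,42.005): [(31.4981, 48.5599) (9.0023, 54.8364) (0, 51.4743) (0, 23.7278) (4.9154, 24.8144)]  |A|=546.9659
6. ⊥bis P4·P5 via (11.86,41.94): [(14.6087, 33.4731) (31.4981, 48.5599) (9.0023, 54.8364) (7.8171, 54.3938)]  |A|=236.5992
7. ⊥bis P4·P6 via (16.355,38.87): [(11.5816, 42.7976) (18.5909, 37.0303) (31.4981, 48.5599) (9.0023, 54.8364) (7.8171, 54.3938)]  |A|=212.649
8. ⊥bis P4·P7 via (21.845,41.26): [(11.5816, 42.7976) (14.4153, 40.4661) (23.5272, 41.4398) (31.4981, 48.5599) (9.0023, 54.8364) (7.8171, 54.3938)]  |A|=194.9628
9. canonical 6-gon: [(11.5816, 42.7976) (14.4153, 40.4661) (23.5272, 41.4398) (31.4981, 48.5599) (9.0023, 54.8364) (7.8171, 54.3938)]
10. shoelace: 194.9628

Area of P4's cell: 194.9628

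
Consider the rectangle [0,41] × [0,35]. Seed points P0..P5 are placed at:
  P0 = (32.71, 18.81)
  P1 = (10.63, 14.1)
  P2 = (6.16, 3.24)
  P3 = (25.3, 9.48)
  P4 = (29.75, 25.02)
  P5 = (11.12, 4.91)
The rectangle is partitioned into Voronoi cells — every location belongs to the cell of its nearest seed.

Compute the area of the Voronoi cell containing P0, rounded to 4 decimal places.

1. box [0,41]×[0,35]: [(0, 0) (41, 0) (41, 35) (0, 35)]
2. ⊥bis P0·P1 via (21.67,16.455): [(25.1801, 0) (41, 0) (41, 35) (17.7141, 35)]  |A|=684.352
3. ⊥bis P0·P2 via (19.435,11.025): [(24.7682, 1.9307) (25.9005, 0) (41, 0) (41, 35) (17.7141, 35)]  |A|=683.6565
4. ⊥bis P0·P3 via (29.005,14.145): [(20.7671, 20.6876) (41, 4.6184) (41, 35) (17.7141, 35)]  |A|=473.9919
5. ⊥bis P0·P4 via (31.23,21.915): [(23.7256, 18.338) (41, 4.6184) (41, 26.5719)]  |A|=189.6169
6. ⊥bis P0·P5 via (21.915,11.86): [(23.7256, 18.338) (41, 4.6184) (41, 26.5719)]  |A|=189.6169
7. canonical 3-gon: [(23.7256, 18.338) (41, 4.6184) (41, 26.5719)]
8. shoelace: 189.6169

Area of P0's cell: 189.6169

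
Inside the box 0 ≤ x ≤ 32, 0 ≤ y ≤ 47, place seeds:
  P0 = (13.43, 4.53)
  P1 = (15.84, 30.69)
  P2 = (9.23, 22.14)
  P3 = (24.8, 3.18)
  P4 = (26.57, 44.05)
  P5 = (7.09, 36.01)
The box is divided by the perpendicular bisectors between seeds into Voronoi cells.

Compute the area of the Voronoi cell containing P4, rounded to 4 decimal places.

Area of P4's cell: 194.9972

1. box [0,32]×[0,47]: [(0, 0) (32, 0) (32, 47) (0, 47)]
2. ⊥bis P4·P0 via (20,24.29): [(0, 30.9398) (32, 20.3001) (32, 47) (0, 47)]  |A|=684.1613
3. ⊥bis P4·P1 via (21.205,37.37): [(32, 28.7001) (32, 47) (9.2146, 47)]  |A|=208.4855
4. ⊥bis P4·P2 via (17.9,33.095): [(32, 28.7001) (32, 47) (9.2146, 47)]  |A|=208.4855
5. ⊥bis P4·P3 via (25.685,23.615): [(32, 28.7001) (32, 47) (9.2146, 47)]  |A|=208.4855
6. ⊥bis P4·P5 via (16.83,40.03): [(16.3029, 41.3071) (32, 28.7001) (32, 47) (13.9533, 47)]  |A|=194.9972
7. canonical 4-gon: [(16.3029, 41.3071) (32, 28.7001) (32, 47) (13.9533, 47)]
8. shoelace: 194.9972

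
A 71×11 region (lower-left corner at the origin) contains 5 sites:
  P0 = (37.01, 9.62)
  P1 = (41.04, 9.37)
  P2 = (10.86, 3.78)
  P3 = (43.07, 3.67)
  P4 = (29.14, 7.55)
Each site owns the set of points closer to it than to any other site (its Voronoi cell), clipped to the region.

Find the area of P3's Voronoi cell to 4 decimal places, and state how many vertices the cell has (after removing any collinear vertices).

1. box [0,71]×[0,11]: [(0, 0) (71, 0) (71, 11) (0, 11)]
2. ⊥bis P3·P0 via (40.04,6.645): [(33.5156, 0) (71, 0) (71, 11) (44.3159, 11)]  |A|=352.9264
3. ⊥bis P3·P1 via (42.055,6.52): [(38.7678, 5.3493) (33.5156, 0) (71, 0) (71, 11) (54.6343, 11)]  |A|=323.7734
4. ⊥bis P3·P2 via (26.965,3.725): [(38.7678, 5.3493) (33.5156, 0) (71, 0) (71, 11) (54.6343, 11)]  |A|=323.7734
5. ⊥bis P3·P4 via (36.105,5.61): [(38.7678, 5.3493) (34.9491, 1.4599) (34.5424, 0) (71, 0) (71, 11) (54.6343, 11)]  |A|=323.0239
6. canonical 6-gon: [(38.7678, 5.3493) (34.9491, 1.4599) (34.5424, 0) (71, 0) (71, 11) (54.6343, 11)]
7. shoelace: 323.0239

Area of P3's cell: 323.0239 (6 vertices)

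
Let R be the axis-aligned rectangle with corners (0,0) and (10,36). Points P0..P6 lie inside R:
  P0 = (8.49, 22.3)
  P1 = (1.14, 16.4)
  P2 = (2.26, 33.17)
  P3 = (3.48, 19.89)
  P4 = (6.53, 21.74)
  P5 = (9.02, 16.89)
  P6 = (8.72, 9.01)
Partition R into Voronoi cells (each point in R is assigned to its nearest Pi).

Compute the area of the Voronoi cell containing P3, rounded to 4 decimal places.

1. box [0,10]×[0,36]: [(0, 0) (10, 0) (10, 36) (0, 36)]
2. ⊥bis P3·P0 via (5.985,21.095): [(0, 33.5368) (0, 0) (10, 0) (10, 12.7485)]  |A|=231.4266
3. ⊥bis P3·P1 via (2.31,18.145): [(9.8292, 13.1034) (0, 33.5368) (0, 19.6938)]  |A|=68.0332
4. ⊥bis P3·P2 via (2.87,26.53): [(9.8292, 13.1034) (3.3494, 26.574) (0, 26.2663) (0, 19.6938)]  |A|=55.8574
5. ⊥bis P3·P4 via (5.005,20.815): [(9.5819, 13.2693) (1.6088, 26.4141) (0, 26.2663) (0, 19.6938)]  |A|=42.6516
6. ⊥bis P3·P5 via (6.25,18.39): [(5.1032, 16.2722) (6.3566, 18.5868) (1.6088, 26.4141) (0, 26.2663) (0, 19.6938)]  |A|=35.5865
7. ⊥bis P3·P6 via (6.1,14.45): [(5.1032, 16.2722) (6.3566, 18.5868) (1.6088, 26.4141) (0, 26.2663) (0, 19.6938)]  |A|=35.5865
8. canonical 5-gon: [(5.1032, 16.2722) (6.3566, 18.5868) (1.6088, 26.4141) (0, 26.2663) (0, 19.6938)]
9. shoelace: 35.5865

Area of P3's cell: 35.5865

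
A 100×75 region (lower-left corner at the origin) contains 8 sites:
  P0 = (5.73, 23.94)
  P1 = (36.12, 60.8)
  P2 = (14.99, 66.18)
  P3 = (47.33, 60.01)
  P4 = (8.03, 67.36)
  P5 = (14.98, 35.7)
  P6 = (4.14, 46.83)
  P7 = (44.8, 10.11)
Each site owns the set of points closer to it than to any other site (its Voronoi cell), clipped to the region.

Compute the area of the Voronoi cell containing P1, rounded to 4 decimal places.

1. box [0,100]×[0,75]: [(0, 0) (100, 0) (100, 75) (0, 75)]
2. ⊥bis P1·P0 via (20.925,42.37): [(0, 59.6221) (72.3155, 0) (100, 0) (100, 75) (0, 75)]  |A|=5344.1998
3. ⊥bis P1·P2 via (25.555,63.49): [(20.3072, 42.8793) (72.3155, 0) (100, 0) (100, 75) (28.4856, 75)]  |A|=4730.5696
4. ⊥bis P1·P3 via (41.725,60.405): [(20.3072, 42.8793) (39.3816, 27.153) (42.7536, 75) (28.4856, 75)]  |A|=711.988
5. ⊥bis P1·P4 via (22.075,64.08): [(20.3072, 42.8793) (39.3816, 27.153) (42.7536, 75) (28.4856, 75)]  |A|=711.988
6. ⊥bis P1·P5 via (25.55,48.25): [(22.359, 50.9376) (40.0101, 36.0712) (42.7536, 75) (28.4856, 75)]  |A|=535.6218
7. ⊥bis P1·P6 via (20.13,53.815): [(22.359, 50.9376) (40.0101, 36.0712) (42.7536, 75) (28.4856, 75)]  |A|=535.6218
8. ⊥bis P1·P7 via (40.46,35.455): [(22.359, 50.9376) (40.0101, 36.0712) (42.7536, 75) (28.4856, 75)]  |A|=535.6218
9. canonical 4-gon: [(22.359, 50.9376) (40.0101, 36.0712) (42.7536, 75) (28.4856, 75)]
10. shoelace: 535.6218

Area of P1's cell: 535.6218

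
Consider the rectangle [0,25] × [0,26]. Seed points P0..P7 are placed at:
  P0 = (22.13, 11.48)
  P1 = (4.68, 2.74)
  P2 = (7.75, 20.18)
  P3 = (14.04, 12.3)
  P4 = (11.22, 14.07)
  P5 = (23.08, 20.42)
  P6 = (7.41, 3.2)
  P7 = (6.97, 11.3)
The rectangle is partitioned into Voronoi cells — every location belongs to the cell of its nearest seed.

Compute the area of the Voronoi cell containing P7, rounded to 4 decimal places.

1. box [0,25]×[0,26]: [(0, 0) (25, 0) (25, 26) (0, 26)]
2. ⊥bis P7·P0 via (14.55,11.39): [(0, 0) (14.6852, 0) (14.3765, 26) (0, 26)]  |A|=377.803
3. ⊥bis P7·P1 via (5.825,7.02): [(0, 8.5783) (14.6299, 4.6645) (14.3765, 26) (0, 26)]  |A|=280.8036
4. ⊥bis P7·P2 via (7.36,15.74): [(0, 16.3865) (0, 8.5783) (14.6299, 4.6645) (14.5058, 15.1123)]  |A|=132.8142
5. ⊥bis P7·P3 via (10.505,11.8): [(9.9803, 15.5098) (0, 16.3865) (0, 8.5783) (11.3917, 5.5308)]  |A|=93.6525
6. ⊥bis P7·P4 via (9.095,12.685): [(10.7359, 10.1673) (7.0883, 15.7639) (0, 16.3865) (0, 8.5783) (11.3917, 5.5308)]  |A|=86.0233
7. ⊥bis P7·P5 via (15.025,15.86): [(10.7359, 10.1673) (7.0883, 15.7639) (0, 16.3865) (0, 8.5783) (11.3917, 5.5308)]  |A|=86.0233
8. ⊥bis P7·P6 via (7.19,7.25): [(11.1184, 7.4634) (10.7359, 10.1673) (7.0883, 15.7639) (0, 16.3865) (0, 8.5783) (5.3408, 7.1495)]  |A|=80.3974
9. canonical 6-gon: [(11.1184, 7.4634) (10.7359, 10.1673) (7.0883, 15.7639) (0, 16.3865) (0, 8.5783) (5.3408, 7.1495)]
10. shoelace: 80.3974

Area of P7's cell: 80.3974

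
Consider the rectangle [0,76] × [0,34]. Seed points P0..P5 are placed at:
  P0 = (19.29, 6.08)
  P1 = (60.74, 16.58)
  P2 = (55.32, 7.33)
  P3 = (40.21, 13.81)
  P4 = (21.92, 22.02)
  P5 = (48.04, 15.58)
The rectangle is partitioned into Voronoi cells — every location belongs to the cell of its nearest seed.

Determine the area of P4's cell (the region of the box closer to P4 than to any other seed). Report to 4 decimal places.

Area of P4's cell: 645.2845

1. box [0,76]×[0,34]: [(0, 0) (76, 0) (76, 34) (0, 34)]
2. ⊥bis P4·P0 via (20.605,14.05): [(0, 17.4497) (76, 4.9102) (76, 34) (0, 34)]  |A|=1734.325
3. ⊥bis P4·P1 via (41.33,19.3): [(0, 17.4497) (40.1426, 10.8264) (43.39, 34) (0, 34)]  |A|=834.9362
4. ⊥bis P4·P2 via (38.62,14.675): [(0, 17.4497) (37.1449, 11.321) (41.646, 21.5551) (43.39, 34) (0, 34)]  |A|=818.4836
5. ⊥bis P4·P3 via (31.065,17.915): [(0, 17.4497) (28.7284, 12.7097) (38.2852, 34) (0, 34)]  |A|=645.2845
6. ⊥bis P4·P5 via (34.98,18.8): [(0, 17.4497) (28.7284, 12.7097) (38.2852, 34) (0, 34)]  |A|=645.2845
7. canonical 4-gon: [(0, 17.4497) (28.7284, 12.7097) (38.2852, 34) (0, 34)]
8. shoelace: 645.2845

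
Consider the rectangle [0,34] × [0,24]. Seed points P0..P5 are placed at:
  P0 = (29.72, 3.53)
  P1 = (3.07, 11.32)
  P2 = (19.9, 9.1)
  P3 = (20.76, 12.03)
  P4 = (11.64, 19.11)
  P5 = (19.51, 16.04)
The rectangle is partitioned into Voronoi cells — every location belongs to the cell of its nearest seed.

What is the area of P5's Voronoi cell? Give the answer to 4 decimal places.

Area of P5's cell: 154.1529

1. box [0,34]×[0,24]: [(0, 0) (34, 0) (34, 24) (0, 24)]
2. ⊥bis P5·P0 via (24.615,9.785): [(0, 0) (12.6257, 0) (34, 17.4445) (34, 24) (0, 24)]  |A|=629.5679
3. ⊥bis P5·P1 via (11.29,13.68): [(14.7256, 1.7138) (34, 17.4445) (34, 24) (8.3271, 24)]  |A|=349.2528
4. ⊥bis P5·P2 via (19.705,12.57): [(11.7372, 12.1222) (28.6428, 13.0723) (34, 17.4445) (34, 24) (8.3271, 24)]  |A|=259.8528
5. ⊥bis P5·P3 via (20.135,14.035): [(11.7372, 12.1222) (14.4963, 12.2773) (34, 18.357) (34, 24) (8.3271, 24)]  |A|=222.1577
6. ⊥bis P5·P4 via (15.575,17.575): [(13.4863, 12.2205) (14.4963, 12.2773) (34, 18.357) (34, 24) (18.0813, 24)]  |A|=154.1529
7. canonical 5-gon: [(13.4863, 12.2205) (14.4963, 12.2773) (34, 18.357) (34, 24) (18.0813, 24)]
8. shoelace: 154.1529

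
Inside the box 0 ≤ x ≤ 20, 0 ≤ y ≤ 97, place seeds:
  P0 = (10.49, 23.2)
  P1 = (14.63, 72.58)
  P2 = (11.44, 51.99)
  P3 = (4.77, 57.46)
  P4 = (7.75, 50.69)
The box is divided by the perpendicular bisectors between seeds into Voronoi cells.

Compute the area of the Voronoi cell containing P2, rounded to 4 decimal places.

Area of P2's cell: 210.9279

1. box [0,20]×[0,97]: [(0, 0) (20, 0) (20, 97) (0, 97)]
2. ⊥bis P2·P0 via (10.965,37.595): [(0, 37.9568) (20, 37.2969) (20, 97) (0, 97)]  |A|=1187.4631
3. ⊥bis P2·P1 via (13.035,62.285): [(0, 64.3045) (0, 37.9568) (20, 37.2969) (20, 61.2059)]  |A|=502.5674
4. ⊥bis P2·P3 via (8.105,54.725): [(14.1617, 62.1104) (0, 44.8419) (0, 37.9568) (20, 37.2969) (20, 61.2059)]  |A|=364.7556
5. ⊥bis P2·P4 via (9.595,51.34): [(14.1617, 62.1104) (8.3131, 54.9787) (14.4783, 37.4791) (20, 37.2969) (20, 61.2059)]  |A|=210.9279
6. canonical 5-gon: [(14.1617, 62.1104) (8.3131, 54.9787) (14.4783, 37.4791) (20, 37.2969) (20, 61.2059)]
7. shoelace: 210.9279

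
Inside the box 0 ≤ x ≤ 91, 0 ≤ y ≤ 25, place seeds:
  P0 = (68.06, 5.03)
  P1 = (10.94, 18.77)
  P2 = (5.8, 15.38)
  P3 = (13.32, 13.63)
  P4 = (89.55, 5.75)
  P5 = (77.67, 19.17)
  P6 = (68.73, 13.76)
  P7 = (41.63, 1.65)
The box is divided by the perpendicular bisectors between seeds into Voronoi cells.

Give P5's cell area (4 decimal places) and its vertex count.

Area of P5's cell: 234.4225 (5 vertices)

1. box [0,91]×[0,25]: [(0, 0) (91, 0) (91, 25) (0, 25)]
2. ⊥bis P5·P0 via (72.865,12.1): [(90.6687, 0) (91, 0) (91, 25) (53.8841, 25)]  |A|=468.0888
3. ⊥bis P5·P1 via (44.305,18.97): [(90.6687, 0) (91, 0) (91, 25) (53.8841, 25)]  |A|=468.0888
4. ⊥bis P5·P2 via (41.735,17.275): [(90.6687, 0) (91, 0) (91, 25) (53.8841, 25)]  |A|=468.0888
5. ⊥bis P5·P3 via (45.495,16.4): [(90.6687, 0) (91, 0) (91, 25) (53.8841, 25)]  |A|=468.0888
6. ⊥bis P5·P4 via (83.61,12.46): [(78.7134, 8.1253) (91, 19.002) (91, 25) (53.8841, 25)]  |A|=350.0079
7. ⊥bis P5·P6 via (73.2,16.465): [(77.9208, 8.6639) (78.7134, 8.1253) (91, 19.002) (91, 25) (68.0351, 25)]  |A|=234.4225
8. ⊥bis P5·P7 via (59.65,10.41): [(77.9208, 8.6639) (78.7134, 8.1253) (91, 19.002) (91, 25) (68.0351, 25)]  |A|=234.4225
9. canonical 5-gon: [(77.9208, 8.6639) (78.7134, 8.1253) (91, 19.002) (91, 25) (68.0351, 25)]
10. shoelace: 234.4225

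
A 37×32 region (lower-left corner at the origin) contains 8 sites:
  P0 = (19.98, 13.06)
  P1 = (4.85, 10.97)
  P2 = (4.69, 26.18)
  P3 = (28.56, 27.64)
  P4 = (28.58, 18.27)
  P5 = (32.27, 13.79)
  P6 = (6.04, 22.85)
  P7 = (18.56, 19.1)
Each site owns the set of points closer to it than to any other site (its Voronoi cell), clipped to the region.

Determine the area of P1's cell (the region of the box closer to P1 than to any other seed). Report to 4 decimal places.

Area of P1's cell: 216.8842

1. box [0,37]×[0,32]: [(0, 0) (37, 0) (37, 32) (0, 32)]
2. ⊥bis P1·P0 via (12.415,12.015): [(0, 0) (14.0747, 0) (9.6543, 32) (0, 32)]  |A|=379.6649
3. ⊥bis P1·P2 via (4.77,18.575): [(0, 18.5248) (0, 0) (14.0747, 0) (11.499, 18.6458)]  |A|=237.7259
4. ⊥bis P1·P3 via (16.705,19.305): [(0, 18.5248) (0, 0) (14.0747, 0) (11.499, 18.6458)]  |A|=237.7259
5. ⊥bis P1·P4 via (16.715,14.62): [(0, 18.5248) (0, 0) (14.0747, 0) (11.499, 18.6458)]  |A|=237.7259
6. ⊥bis P1·P5 via (18.56,12.38): [(0, 18.5248) (0, 0) (14.0747, 0) (11.499, 18.6458)]  |A|=237.7259
7. ⊥bis P1·P6 via (5.445,16.91): [(0, 17.4554) (0, 0) (14.0747, 0) (11.8271, 16.2707)]  |A|=217.7265
8. ⊥bis P1·P7 via (11.705,15.035): [(10.9182, 16.3618) (0, 17.4554) (0, 0) (14.0747, 0) (12.0868, 14.3912)]  |A|=216.8842
9. canonical 5-gon: [(10.9182, 16.3618) (0, 17.4554) (0, 0) (14.0747, 0) (12.0868, 14.3912)]
10. shoelace: 216.8842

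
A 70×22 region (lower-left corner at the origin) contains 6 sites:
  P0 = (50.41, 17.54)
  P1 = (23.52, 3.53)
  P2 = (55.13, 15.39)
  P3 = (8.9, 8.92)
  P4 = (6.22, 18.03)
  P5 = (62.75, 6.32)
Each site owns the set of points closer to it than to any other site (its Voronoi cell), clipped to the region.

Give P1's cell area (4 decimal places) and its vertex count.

Area of P1's cell: 407.1678 (5 vertices)

1. box [0,70]×[0,22]: [(0, 0) (70, 0) (70, 22) (0, 22)]
2. ⊥bis P1·P0 via (36.965,10.535): [(0, 0) (42.4539, 0) (30.9916, 22) (0, 22)]  |A|=807.9001
3. ⊥bis P1·P2 via (39.325,9.46): [(0, 0) (42.4539, 0) (30.9916, 22) (0, 22)]  |A|=807.9001
4. ⊥bis P1·P3 via (16.21,6.225): [(13.915, 0) (42.4539, 0) (30.9916, 22) (22.0258, 22)]  |A|=412.5509
5. ⊥bis P1·P4 via (14.87,10.78): [(20.2603, 17.2112) (13.915, 0) (42.4539, 0) (30.9916, 22) (24.274, 22)]  |A|=407.1678
6. ⊥bis P1·P5 via (43.135,4.925): [(20.2603, 17.2112) (13.915, 0) (42.4539, 0) (30.9916, 22) (24.274, 22)]  |A|=407.1678
7. canonical 5-gon: [(20.2603, 17.2112) (13.915, 0) (42.4539, 0) (30.9916, 22) (24.274, 22)]
8. shoelace: 407.1678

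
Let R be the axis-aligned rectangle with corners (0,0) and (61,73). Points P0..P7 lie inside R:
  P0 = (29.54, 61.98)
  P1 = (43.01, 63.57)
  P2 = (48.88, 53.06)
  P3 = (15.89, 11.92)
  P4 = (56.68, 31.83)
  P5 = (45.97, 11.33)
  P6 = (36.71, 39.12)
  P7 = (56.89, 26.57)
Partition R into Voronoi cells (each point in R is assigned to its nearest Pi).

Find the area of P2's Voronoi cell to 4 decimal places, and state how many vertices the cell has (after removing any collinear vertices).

1. box [0,61]×[0,73]: [(0, 0) (61, 0) (61, 73) (0, 73)]
2. ⊥bis P2·P0 via (39.21,57.52): [(12.6806, 0) (61, 0) (61, 73) (46.3497, 73)]  |A|=2298.3941
3. ⊥bis P2·P1 via (45.945,58.315): [(37.367, 53.524) (12.6806, 0) (61, 0) (61, 66.7235)]  |A|=2081.5628
4. ⊥bis P2·P3 via (32.385,32.49): [(37.367, 53.524) (28.9398, 35.2527) (61, 9.5437) (61, 66.7235)]  |A|=1076.8825
5. ⊥bis P2·P4 via (52.78,42.445): [(37.367, 53.524) (28.9398, 35.2527) (30.2797, 34.1783) (61, 45.4651) (61, 66.7235)]  |A|=525.1248
6. ⊥bis P2·P5 via (47.425,32.195): [(37.367, 53.524) (28.9398, 35.2527) (30.2797, 34.1783) (61, 45.4651) (61, 66.7235)]  |A|=525.1248
7. ⊥bis P2·P6 via (42.795,46.09): [(37.367, 53.524) (36.4807, 51.6025) (48.691, 40.9427) (61, 45.4651) (61, 66.7235)]  |A|=370.6927
8. ⊥bis P2·P7 via (52.885,39.815): [(37.367, 53.524) (36.4807, 51.6025) (48.691, 40.9427) (61, 45.4651) (61, 66.7235)]  |A|=370.6927
9. canonical 5-gon: [(37.367, 53.524) (36.4807, 51.6025) (48.691, 40.9427) (61, 45.4651) (61, 66.7235)]
10. shoelace: 370.6927

Area of P2's cell: 370.6927 (5 vertices)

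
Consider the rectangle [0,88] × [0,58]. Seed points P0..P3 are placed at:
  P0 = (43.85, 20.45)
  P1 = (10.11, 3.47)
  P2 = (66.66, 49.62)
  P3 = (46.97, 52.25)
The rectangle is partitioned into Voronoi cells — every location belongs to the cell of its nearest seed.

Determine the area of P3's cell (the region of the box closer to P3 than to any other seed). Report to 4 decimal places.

Area of P3's cell: 1065.8333

1. box [0,88]×[0,58]: [(0, 0) (88, 0) (88, 58) (0, 58)]
2. ⊥bis P3·P0 via (45.41,36.35): [(0, 40.8053) (88, 32.1714) (88, 58) (0, 58)]  |A|=1893.0261
3. ⊥bis P3·P1 via (28.54,27.86): [(0, 49.4259) (13.1107, 39.519) (88, 32.1714) (88, 58) (0, 58)]  |A|=1836.5154
4. ⊥bis P3·P2 via (56.815,50.935): [(0, 49.4259) (13.1107, 39.519) (54.7445, 35.4342) (57.7587, 58) (0, 58)]  |A|=1065.8333
5. canonical 5-gon: [(0, 49.4259) (13.1107, 39.519) (54.7445, 35.4342) (57.7587, 58) (0, 58)]
6. shoelace: 1065.8333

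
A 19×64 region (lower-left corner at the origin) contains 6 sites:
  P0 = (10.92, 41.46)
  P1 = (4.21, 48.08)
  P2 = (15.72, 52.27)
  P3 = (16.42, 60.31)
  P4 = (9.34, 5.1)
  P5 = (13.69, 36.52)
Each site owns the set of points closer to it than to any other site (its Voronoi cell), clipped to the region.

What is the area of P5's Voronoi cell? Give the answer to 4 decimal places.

1. box [0,19]×[0,64]: [(0, 0) (19, 0) (19, 64) (0, 64)]
2. ⊥bis P5·P0 via (12.305,38.99): [(0, 32.0902) (0, 0) (19, 0) (19, 42.7441)]  |A|=710.926
3. ⊥bis P5·P1 via (8.95,42.3): [(0, 32.0902) (0, 0) (19, 0) (19, 42.7441)]  |A|=710.926
4. ⊥bis P5·P2 via (14.705,44.395): [(0, 32.0902) (0, 0) (19, 0) (19, 42.7441)]  |A|=710.926
5. ⊥bis P5·P3 via (15.055,48.415): [(0, 32.0902) (0, 0) (19, 0) (19, 42.7441)]  |A|=710.926
6. ⊥bis P5·P4 via (11.515,20.81): [(0, 32.0902) (0, 22.4042) (19, 19.7737) (19, 42.7441)]  |A|=310.2355
7. canonical 4-gon: [(0, 32.0902) (0, 22.4042) (19, 19.7737) (19, 42.7441)]
8. shoelace: 310.2355

Area of P5's cell: 310.2355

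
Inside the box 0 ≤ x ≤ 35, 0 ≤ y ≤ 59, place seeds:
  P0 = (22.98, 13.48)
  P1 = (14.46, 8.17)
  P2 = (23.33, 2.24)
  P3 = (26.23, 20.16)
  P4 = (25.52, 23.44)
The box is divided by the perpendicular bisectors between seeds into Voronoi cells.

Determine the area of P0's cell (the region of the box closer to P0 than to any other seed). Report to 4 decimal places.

Area of P0's cell: 153.4241

1. box [0,35]×[0,59]: [(0, 0) (35, 0) (35, 59) (0, 59)]
2. ⊥bis P0·P1 via (18.72,10.825): [(0, 40.8616) (25.4666, 0) (35, 0) (35, 59) (0, 59)]  |A|=1544.6975
3. ⊥bis P0·P2 via (23.155,7.86): [(0, 40.8616) (20.6172, 7.781) (35, 8.2288) (35, 59) (0, 59)]  |A|=1448.4308
4. ⊥bis P0·P3 via (24.605,16.82): [(10.7967, 23.5381) (20.6172, 7.781) (35, 8.2288) (35, 11.7626)]  |A|=158.2792
5. ⊥bis P0·P4 via (24.25,18.46): [(17.912, 20.0763) (12.0173, 21.5796) (20.6172, 7.781) (35, 8.2288) (35, 11.7626)]  |A|=153.4241
6. canonical 5-gon: [(17.912, 20.0763) (12.0173, 21.5796) (20.6172, 7.781) (35, 8.2288) (35, 11.7626)]
7. shoelace: 153.4241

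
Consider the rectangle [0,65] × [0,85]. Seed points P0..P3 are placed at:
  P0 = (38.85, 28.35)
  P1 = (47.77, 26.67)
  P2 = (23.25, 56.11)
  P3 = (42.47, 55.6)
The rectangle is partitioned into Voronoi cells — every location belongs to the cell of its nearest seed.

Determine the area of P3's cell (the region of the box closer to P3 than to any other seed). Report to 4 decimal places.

Area of P3's cell: 1351.4153

1. box [0,65]×[0,85]: [(0, 0) (65, 0) (65, 85) (0, 85)]
2. ⊥bis P3·P0 via (40.66,41.975): [(0, 47.3764) (65, 38.7416) (65, 85) (0, 85)]  |A|=2726.1645
3. ⊥bis P3·P1 via (45.12,41.135): [(0, 47.3764) (45.9032, 41.2785) (65, 44.777) (65, 85) (0, 85)]  |A|=2668.5355
4. ⊥bis P3·P2 via (32.86,55.855): [(32.5204, 43.0563) (45.9032, 41.2785) (65, 44.777) (65, 85) (33.6334, 85)]  |A|=1351.4153
5. canonical 5-gon: [(32.5204, 43.0563) (45.9032, 41.2785) (65, 44.777) (65, 85) (33.6334, 85)]
6. shoelace: 1351.4153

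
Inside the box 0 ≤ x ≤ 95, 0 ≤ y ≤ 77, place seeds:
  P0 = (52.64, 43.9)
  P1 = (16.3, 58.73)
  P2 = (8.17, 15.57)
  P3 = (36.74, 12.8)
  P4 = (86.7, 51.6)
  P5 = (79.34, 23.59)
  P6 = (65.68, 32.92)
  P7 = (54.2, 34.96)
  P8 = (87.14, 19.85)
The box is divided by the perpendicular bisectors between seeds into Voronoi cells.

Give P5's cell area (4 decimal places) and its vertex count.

1. box [0,95]×[0,77]: [(0, 0) (95, 0) (95, 77) (0, 77)]
2. ⊥bis P5·P0 via (65.99,33.745): [(40.3211, 0) (95, 0) (95, 71.8822)]  |A|=1965.2222
3. ⊥bis P5·P1 via (47.82,41.16): [(40.3211, 0) (95, 0) (95, 71.8822)]  |A|=1965.2222
4. ⊥bis P5·P2 via (43.755,19.58): [(45.2337, 6.4582) (45.9614, 0) (95, 0) (95, 71.8822)]  |A|=1947.0088
5. ⊥bis P5·P3 via (58.04,18.195): [(57.0712, 22.0201) (62.6485, 0) (95, 0) (95, 71.8822)]  |A|=1719.3956
6. ⊥bis P5·P4 via (83.02,37.595): [(71.2676, 40.6831) (57.0712, 22.0201) (62.6485, 0) (95, 0) (95, 34.4471)]  |A|=1275.1834
7. ⊥bis P5·P6 via (72.51,28.255): [(79.5179, 38.5152) (60.0956, 10.0792) (62.6485, 0) (95, 0) (95, 34.4471)]  |A|=1023.8463
8. ⊥bis P5·P7 via (66.77,29.275): [(79.5179, 38.5152) (60.0956, 10.0792) (62.6485, 0) (95, 0) (95, 34.4471)]  |A|=1023.8463
9. ⊥bis P5·P8 via (83.24,21.72): [(89.9755, 35.7673) (79.5179, 38.5152) (60.0956, 10.0792) (62.6485, 0) (72.8255, 0)]  |A|=540.7461
10. canonical 5-gon: [(89.9755, 35.7673) (79.5179, 38.5152) (60.0956, 10.0792) (62.6485, 0) (72.8255, 0)]
11. shoelace: 540.7461

Area of P5's cell: 540.7461 (5 vertices)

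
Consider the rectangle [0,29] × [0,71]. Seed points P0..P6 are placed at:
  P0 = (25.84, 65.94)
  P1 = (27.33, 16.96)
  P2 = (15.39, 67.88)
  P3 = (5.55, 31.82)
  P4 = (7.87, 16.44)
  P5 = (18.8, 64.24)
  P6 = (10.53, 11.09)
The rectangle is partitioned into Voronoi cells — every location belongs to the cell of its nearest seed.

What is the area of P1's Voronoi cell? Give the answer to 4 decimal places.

1. box [0,29]×[0,71]: [(0, 0) (29, 0) (29, 71) (0, 71)]
2. ⊥bis P1·P0 via (26.585,41.45): [(0, 40.6413) (0, 0) (29, 0) (29, 41.5235)]  |A|=1191.3887
3. ⊥bis P1·P2 via (21.36,42.42): [(15.8277, 41.1228) (0, 37.4114) (0, 0) (29, 0) (29, 41.5235)]  |A|=1165.8279
4. ⊥bis P1·P3 via (16.44,24.39): [(28.1113, 41.4964) (0, 0.2942) (0, 0) (29, 0) (29, 41.5235)]  |A|=624.2841
5. ⊥bis P1·P4 via (17.6,16.7): [(28.1113, 41.4964) (17.3585, 25.7363) (18.0462, 0) (29, 0) (29, 41.5235)]  |A|=389.5088
6. ⊥bis P1·P5 via (23.065,40.6): [(28.1113, 41.4964) (17.3585, 25.7363) (18.0462, 0) (29, 0) (29, 41.5235)]  |A|=389.5088
7. ⊥bis P1·P6 via (18.93,14.025): [(28.1113, 41.4964) (17.3585, 25.7363) (17.5673, 17.9252) (23.8304, 0) (29, 0) (29, 41.5235)]  |A|=337.6678
8. canonical 6-gon: [(28.1113, 41.4964) (17.3585, 25.7363) (17.5673, 17.9252) (23.8304, 0) (29, 0) (29, 41.5235)]
9. shoelace: 337.6678

Area of P1's cell: 337.6678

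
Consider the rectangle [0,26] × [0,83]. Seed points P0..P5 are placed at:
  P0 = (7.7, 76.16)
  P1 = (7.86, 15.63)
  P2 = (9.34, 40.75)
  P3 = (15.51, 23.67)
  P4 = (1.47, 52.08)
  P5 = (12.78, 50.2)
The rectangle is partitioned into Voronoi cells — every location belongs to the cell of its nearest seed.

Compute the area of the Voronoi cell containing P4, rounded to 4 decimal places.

Area of P4's cell: 148.0812

1. box [0,26]×[0,83]: [(0, 0) (26, 0) (26, 83) (0, 83)]
2. ⊥bis P4·P0 via (4.585,64.12): [(0, 65.3062) (0, 0) (26, 0) (26, 58.5795)]  |A|=1610.5144
3. ⊥bis P4·P1 via (4.665,33.855): [(0, 65.3062) (0, 33.0372) (26, 37.5952) (26, 58.5795)]  |A|=692.2933
4. ⊥bis P4·P2 via (5.405,46.415): [(23.7541, 59.1606) (0, 65.3062) (0, 42.6606)]  |A|=268.963
5. ⊥bis P4·P3 via (8.49,37.875): [(23.7541, 59.1606) (0, 65.3062) (0, 42.6606)]  |A|=268.963
6. ⊥bis P4·P5 via (7.125,51.14): [(6.4616, 47.1489) (9.0889, 62.9547) (0, 65.3062) (0, 42.6606)]  |A|=148.0812
7. canonical 4-gon: [(6.4616, 47.1489) (9.0889, 62.9547) (0, 65.3062) (0, 42.6606)]
8. shoelace: 148.0812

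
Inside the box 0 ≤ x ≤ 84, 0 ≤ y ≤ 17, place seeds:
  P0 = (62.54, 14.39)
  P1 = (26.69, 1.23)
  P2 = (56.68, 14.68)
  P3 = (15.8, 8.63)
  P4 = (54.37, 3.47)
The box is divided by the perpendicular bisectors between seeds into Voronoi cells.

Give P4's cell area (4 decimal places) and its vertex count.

Area of P4's cell: 241.7916 (4 vertices)

1. box [0,84]×[0,17]: [(0, 0) (84, 0) (84, 17) (0, 17)]
2. ⊥bis P4·P0 via (58.455,8.93): [(0, 0) (70.3908, 0) (47.6687, 17) (0, 17)]  |A|=1003.5055
3. ⊥bis P4·P1 via (40.53,2.35): [(40.7202, 0) (70.3908, 0) (47.6687, 17) (39.3445, 17)]  |A|=322.9562
4. ⊥bis P4·P2 via (55.525,9.075): [(39.7223, 12.3314) (40.7202, 0) (70.3908, 0) (59.3013, 8.2968)]  |A|=241.7916
5. ⊥bis P4·P3 via (35.085,6.05): [(39.7223, 12.3314) (40.7202, 0) (70.3908, 0) (59.3013, 8.2968)]  |A|=241.7916
6. canonical 4-gon: [(39.7223, 12.3314) (40.7202, 0) (70.3908, 0) (59.3013, 8.2968)]
7. shoelace: 241.7916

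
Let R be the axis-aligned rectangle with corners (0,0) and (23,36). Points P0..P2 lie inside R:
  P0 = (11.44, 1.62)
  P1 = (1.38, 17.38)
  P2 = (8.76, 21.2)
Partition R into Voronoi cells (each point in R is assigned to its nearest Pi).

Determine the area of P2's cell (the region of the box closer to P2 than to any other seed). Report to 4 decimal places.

1. box [0,23]×[0,36]: [(0, 0) (23, 0) (23, 36) (0, 36)]
2. ⊥bis P2·P0 via (10.1,11.41): [(0, 10.0276) (23, 13.1757) (23, 36) (0, 36)]  |A|=561.1626
3. ⊥bis P2·P1 via (5.07,19.29): [(0, 29.0849) (9.2117, 11.2884) (23, 13.1757) (23, 36) (0, 36)]  |A|=473.387
4. canonical 5-gon: [(0, 29.0849) (9.2117, 11.2884) (23, 13.1757) (23, 36) (0, 36)]
5. shoelace: 473.387

Area of P2's cell: 473.3870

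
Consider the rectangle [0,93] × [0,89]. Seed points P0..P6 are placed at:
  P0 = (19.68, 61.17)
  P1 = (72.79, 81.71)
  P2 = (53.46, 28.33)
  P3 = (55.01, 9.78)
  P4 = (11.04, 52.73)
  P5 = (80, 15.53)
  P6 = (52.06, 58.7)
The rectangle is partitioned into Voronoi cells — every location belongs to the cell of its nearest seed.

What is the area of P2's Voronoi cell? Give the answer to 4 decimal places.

1. box [0,93]×[0,89]: [(0, 0) (93, 0) (93, 89) (0, 89)]
2. ⊥bis P2·P0 via (36.57,44.75): [(0, 7.1332) (0, 0) (93, 0) (93, 89) (79.5887, 89)]  |A|=5019.1673
3. ⊥bis P2·P1 via (63.125,55.02): [(50.8689, 59.4582) (0, 7.1332) (0, 0) (93, 0) (93, 44.2016)]  |A|=3877.3675
4. ⊥bis P2·P3 via (54.235,19.055): [(50.8689, 59.4582) (7.8196, 15.1766) (93, 22.2941) (93, 44.2016)]  |A|=2194.2537
5. ⊥bis P2·P4 via (32.25,40.53): [(50.8689, 59.4582) (31.935, 39.9823) (18.1639, 16.041) (93, 22.2941) (93, 44.2016)]  |A|=2076.3767
6. ⊥bis P2·P5 via (66.73,21.93): [(79.7802, 48.9888) (50.8689, 59.4582) (31.935, 39.9823) (18.1639, 16.041) (65.8099, 20.0222)]  |A|=1553.6371
7. ⊥bis P2·P6 via (52.76,43.515): [(77.6946, 44.6644) (34.5534, 42.6757) (31.935, 39.9823) (18.1639, 16.041) (65.8099, 20.0222)]  |A|=1134.4237
8. canonical 5-gon: [(77.6946, 44.6644) (34.5534, 42.6757) (31.935, 39.9823) (18.1639, 16.041) (65.8099, 20.0222)]
9. shoelace: 1134.4237

Area of P2's cell: 1134.4237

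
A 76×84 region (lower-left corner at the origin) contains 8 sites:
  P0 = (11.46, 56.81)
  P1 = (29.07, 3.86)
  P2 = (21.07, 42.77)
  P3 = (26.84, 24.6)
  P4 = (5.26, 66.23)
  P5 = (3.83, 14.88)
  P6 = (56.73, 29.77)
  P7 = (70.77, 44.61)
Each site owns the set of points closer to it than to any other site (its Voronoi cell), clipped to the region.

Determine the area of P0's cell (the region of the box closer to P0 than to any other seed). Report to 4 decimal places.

Area of P0's cell: 773.9021

1. box [0,76]×[0,84]: [(0, 0) (76, 0) (76, 84) (0, 84)]
2. ⊥bis P0·P1 via (20.265,30.335): [(0, 23.5953) (76, 48.8712) (76, 84) (0, 84)]  |A|=3630.2715
3. ⊥bis P0·P2 via (16.265,49.79): [(0, 38.657) (66.2451, 84) (0, 84)]  |A|=1501.8734
4. ⊥bis P0·P3 via (19.15,40.705): [(0, 38.657) (66.2451, 84) (0, 84)]  |A|=1501.8734
5. ⊥bis P0·P4 via (8.36,61.52): [(0, 56.0177) (0, 38.657) (66.2451, 84) (42.5151, 84)]  |A|=907.0375
6. ⊥bis P0·P5 via (7.645,35.845): [(0, 56.0177) (0, 38.657) (66.2451, 84) (42.5151, 84)]  |A|=907.0375
7. ⊥bis P0·P6 via (34.095,43.29): [(0, 56.0177) (0, 38.657) (52.9936, 74.9297) (58.4113, 84) (42.5151, 84)]  |A|=871.5102
8. ⊥bis P0·P7 via (41.115,50.71): [(0, 56.0177) (0, 38.657) (44.9668, 69.4356) (47.9627, 84) (42.5151, 84)]  |A|=773.9021
9. canonical 5-gon: [(0, 56.0177) (0, 38.657) (44.9668, 69.4356) (47.9627, 84) (42.5151, 84)]
10. shoelace: 773.9021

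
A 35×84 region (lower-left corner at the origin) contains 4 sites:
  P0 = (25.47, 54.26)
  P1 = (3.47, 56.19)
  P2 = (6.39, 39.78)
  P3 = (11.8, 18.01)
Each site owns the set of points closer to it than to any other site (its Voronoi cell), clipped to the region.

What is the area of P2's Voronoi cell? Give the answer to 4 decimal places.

1. box [0,35]×[0,84]: [(0, 0) (35, 0) (35, 84) (0, 84)]
2. ⊥bis P2·P0 via (15.93,47.02): [(0, 68.0106) (0, 0) (35, 0) (35, 21.8919)]  |A|=1573.2935
3. ⊥bis P2·P1 via (4.93,47.985): [(13.9761, 49.5947) (0, 47.1078) (0, 0) (35, 0) (35, 21.8919)]  |A|=1427.2235
4. ⊥bis P2·P3 via (9.095,28.895): [(26.4182, 33.1999) (13.9761, 49.5947) (0, 47.1078) (0, 26.6348)]  |A|=400.4668
5. canonical 4-gon: [(26.4182, 33.1999) (13.9761, 49.5947) (0, 47.1078) (0, 26.6348)]
6. shoelace: 400.4668

Area of P2's cell: 400.4668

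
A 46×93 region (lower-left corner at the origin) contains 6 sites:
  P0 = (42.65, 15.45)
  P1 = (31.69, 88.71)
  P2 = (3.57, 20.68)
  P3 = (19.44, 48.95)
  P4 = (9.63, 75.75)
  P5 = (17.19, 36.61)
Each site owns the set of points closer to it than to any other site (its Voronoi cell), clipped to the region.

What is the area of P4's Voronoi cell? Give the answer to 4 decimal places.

1. box [0,46]×[0,93]: [(0, 0) (46, 0) (46, 93) (0, 93)]
2. ⊥bis P4·P0 via (26.14,45.6): [(0, 31.2859) (46, 56.4752) (46, 93) (0, 93)]  |A|=2259.4947
3. ⊥bis P4·P1 via (20.66,82.23): [(0, 31.2859) (38.2756, 52.2454) (14.3327, 93) (0, 93)]  |A|=1473.1359
4. ⊥bis P4·P2 via (6.6,48.215): [(0, 48.9413) (26.8467, 45.987) (38.2756, 52.2454) (14.3327, 93) (0, 93)]  |A|=1236.1406
5. ⊥bis P4·P3 via (14.535,62.35): [(0, 57.0295) (29.1882, 67.7137) (14.3327, 93) (0, 93)]  |A|=706.1667
6. ⊥bis P4·P5 via (13.41,56.18): [(0, 57.0295) (29.1882, 67.7137) (14.3327, 93) (0, 93)]  |A|=706.1667
7. canonical 4-gon: [(0, 57.0295) (29.1882, 67.7137) (14.3327, 93) (0, 93)]
8. shoelace: 706.1667

Area of P4's cell: 706.1667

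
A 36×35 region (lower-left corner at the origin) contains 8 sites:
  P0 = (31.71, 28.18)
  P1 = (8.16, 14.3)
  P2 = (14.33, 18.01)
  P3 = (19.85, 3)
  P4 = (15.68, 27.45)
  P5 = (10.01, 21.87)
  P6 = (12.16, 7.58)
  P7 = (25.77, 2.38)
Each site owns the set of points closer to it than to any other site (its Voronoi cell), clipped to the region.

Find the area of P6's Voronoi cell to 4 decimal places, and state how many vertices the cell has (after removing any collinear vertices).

Area of P6's cell: 155.9265 (5 vertices)

1. box [0,36]×[0,35]: [(0, 0) (36, 0) (36, 35) (0, 35)]
2. ⊥bis P6·P0 via (21.935,17.88): [(0, 0) (36, 0) (36, 4.5319) (3.8955, 35) (0, 35)]  |A|=770.9187
3. ⊥bis P6·P1 via (10.16,10.94): [(0, 4.8924) (0, 0) (36, 0) (36, 4.5319) (21.8904, 17.9224)]  |A|=408.1222
4. ⊥bis P6·P2 via (13.245,12.795): [(13.2683, 12.7902) (0, 4.8924) (0, 0) (36, 0) (36, 4.5319) (31.2376, 9.0516)]  |A|=345.894
5. ⊥bis P6·P3 via (16.005,5.29): [(19.6777, 11.4566) (13.2683, 12.7902) (0, 4.8924) (0, 0) (12.8544, 0)]  |A|=155.9265
6. ⊥bis P6·P4 via (13.92,17.515): [(19.6777, 11.4566) (13.2683, 12.7902) (0, 4.8924) (0, 0) (12.8544, 0)]  |A|=155.9265
7. ⊥bis P6·P5 via (11.085,14.725): [(19.6777, 11.4566) (13.2683, 12.7902) (0, 4.8924) (0, 0) (12.8544, 0)]  |A|=155.9265
8. ⊥bis P6·P7 via (18.965,4.98): [(19.6777, 11.4566) (13.2683, 12.7902) (0, 4.8924) (0, 0) (12.8544, 0)]  |A|=155.9265
9. canonical 5-gon: [(19.6777, 11.4566) (13.2683, 12.7902) (0, 4.8924) (0, 0) (12.8544, 0)]
10. shoelace: 155.9265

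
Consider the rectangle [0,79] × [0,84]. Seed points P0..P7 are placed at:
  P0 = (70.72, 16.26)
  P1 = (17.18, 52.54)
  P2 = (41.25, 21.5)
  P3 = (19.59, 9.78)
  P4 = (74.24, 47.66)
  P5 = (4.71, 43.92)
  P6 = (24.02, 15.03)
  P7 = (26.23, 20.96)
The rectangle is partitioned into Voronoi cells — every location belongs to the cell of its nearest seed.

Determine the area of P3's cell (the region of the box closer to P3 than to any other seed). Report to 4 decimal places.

1. box [0,79]×[0,84]: [(0, 0) (79, 0) (79, 84) (0, 84)]
2. ⊥bis P3·P0 via (45.155,13.02): [(0, 0) (46.8051, 0) (36.1593, 84) (0, 84)]  |A|=3484.5046
3. ⊥bis P3·P1 via (18.385,31.16): [(0, 30.1238) (0, 0) (46.8051, 0) (42.6825, 32.5294)]  |A|=1404.1506
4. ⊥bis P3·P2 via (30.42,15.64): [(21.9146, 31.3589) (0, 30.1238) (0, 0) (38.8826, 0)]  |A|=939.7354
5. ⊥bis P3·P4 via (46.915,28.72): [(21.9146, 31.3589) (0, 30.1238) (0, 0) (38.8826, 0)]  |A|=939.7354
6. ⊥bis P3·P5 via (12.15,26.85): [(22.0254, 31.1542) (0, 21.5544) (0, 0) (38.8826, 0)]  |A|=843.0515
7. ⊥bis P3·P6 via (21.805,12.405): [(7.2284, 24.7049) (0, 21.5544) (0, 0) (36.5062, 0)]  |A|=528.8424
8. ⊥bis P3·P7 via (22.91,15.37): [(7.3136, 24.633) (7.2077, 24.6959) (0, 21.5544) (0, 0) (36.5062, 0)]  |A|=528.8412
9. canonical 5-gon: [(7.3136, 24.633) (7.2077, 24.6959) (0, 21.5544) (0, 0) (36.5062, 0)]
10. shoelace: 528.8412

Area of P3's cell: 528.8412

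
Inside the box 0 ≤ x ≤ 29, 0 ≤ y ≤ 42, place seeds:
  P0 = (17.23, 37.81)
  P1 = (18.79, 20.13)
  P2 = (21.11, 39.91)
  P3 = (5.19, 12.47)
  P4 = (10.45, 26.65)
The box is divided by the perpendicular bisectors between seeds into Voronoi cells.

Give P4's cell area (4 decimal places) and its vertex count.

Area of P4's cell: 246.7908 (4 vertices)

1. box [0,29]×[0,42]: [(0, 0) (29, 0) (29, 42) (0, 42)]
2. ⊥bis P4·P0 via (13.84,32.23): [(0, 40.6382) (0, 0) (29, 0) (29, 23.0199)]  |A|=923.0419
3. ⊥bis P4·P1 via (14.62,23.39): [(19.0543, 29.0621) (0, 40.6382) (0, 4.689)]  |A|=342.4943
4. ⊥bis P4·P2 via (15.78,33.28): [(19.0543, 29.0621) (0, 40.6382) (0, 4.689)]  |A|=342.4943
5. ⊥bis P4·P3 via (7.82,19.56): [(10.7702, 18.4656) (19.0543, 29.0621) (0, 40.6382) (0, 22.4608)]  |A|=246.7908
6. canonical 4-gon: [(10.7702, 18.4656) (19.0543, 29.0621) (0, 40.6382) (0, 22.4608)]
7. shoelace: 246.7908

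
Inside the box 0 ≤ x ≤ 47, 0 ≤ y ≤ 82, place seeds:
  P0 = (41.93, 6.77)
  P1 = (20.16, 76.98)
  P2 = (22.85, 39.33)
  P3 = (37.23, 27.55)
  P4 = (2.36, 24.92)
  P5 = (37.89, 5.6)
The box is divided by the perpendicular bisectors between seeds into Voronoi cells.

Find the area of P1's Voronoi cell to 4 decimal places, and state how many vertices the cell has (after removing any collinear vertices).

Area of P1's cell: 1114.0157 (4 vertices)

1. box [0,47]×[0,82]: [(0, 0) (47, 0) (47, 82) (0, 82)]
2. ⊥bis P1·P0 via (31.045,41.875): [(0, 32.2489) (47, 46.8222) (47, 82) (0, 82)]  |A|=1995.8304
3. ⊥bis P1·P2 via (21.505,58.155): [(0, 56.6185) (47, 59.9766) (47, 82) (0, 82)]  |A|=1114.0157
4. ⊥bis P1·P3 via (28.695,52.265): [(0, 56.6185) (47, 59.9766) (47, 82) (0, 82)]  |A|=1114.0157
5. ⊥bis P1·P4 via (11.26,50.95): [(0, 56.6185) (47, 59.9766) (47, 82) (0, 82)]  |A|=1114.0157
6. ⊥bis P1·P5 via (29.025,41.29): [(0, 56.6185) (47, 59.9766) (47, 82) (0, 82)]  |A|=1114.0157
7. canonical 4-gon: [(0, 56.6185) (47, 59.9766) (47, 82) (0, 82)]
8. shoelace: 1114.0157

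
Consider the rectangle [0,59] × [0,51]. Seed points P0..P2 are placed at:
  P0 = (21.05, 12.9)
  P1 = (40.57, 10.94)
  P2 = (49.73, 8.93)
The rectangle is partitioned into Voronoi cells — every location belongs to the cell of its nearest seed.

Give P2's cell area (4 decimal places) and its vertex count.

Area of P2's cell: 532.1613 (4 vertices)

1. box [0,59]×[0,51]: [(0, 0) (59, 0) (59, 51) (0, 51)]
2. ⊥bis P2·P0 via (35.39,10.915): [(33.8791, 0) (59, 0) (59, 51) (40.9387, 51)]  |A|=1101.1454
3. ⊥bis P2·P1 via (45.15,9.935): [(42.9699, 0) (59, 0) (59, 51) (54.161, 51)]  |A|=532.1613
4. canonical 4-gon: [(42.9699, 0) (59, 0) (59, 51) (54.161, 51)]
5. shoelace: 532.1613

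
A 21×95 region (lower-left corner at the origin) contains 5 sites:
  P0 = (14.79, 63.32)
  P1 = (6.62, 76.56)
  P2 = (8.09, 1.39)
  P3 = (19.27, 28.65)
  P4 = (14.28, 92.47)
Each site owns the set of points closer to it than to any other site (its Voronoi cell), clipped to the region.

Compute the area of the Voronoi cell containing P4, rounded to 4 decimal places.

Area of P4's cell: 220.6905

1. box [0,21]×[0,95]: [(0, 0) (21, 0) (21, 95) (0, 95)]
2. ⊥bis P4·P0 via (14.535,77.895): [(0, 77.6407) (21, 78.0081) (21, 95) (0, 95)]  |A|=360.6875
3. ⊥bis P4·P1 via (10.45,84.515): [(0, 89.5462) (21, 79.4356) (21, 95) (0, 95)]  |A|=220.6905
4. ⊥bis P4·P2 via (11.185,46.93): [(0, 89.5462) (21, 79.4356) (21, 95) (0, 95)]  |A|=220.6905
5. ⊥bis P4·P3 via (16.775,60.56): [(0, 89.5462) (21, 79.4356) (21, 95) (0, 95)]  |A|=220.6905
6. canonical 4-gon: [(0, 89.5462) (21, 79.4356) (21, 95) (0, 95)]
7. shoelace: 220.6905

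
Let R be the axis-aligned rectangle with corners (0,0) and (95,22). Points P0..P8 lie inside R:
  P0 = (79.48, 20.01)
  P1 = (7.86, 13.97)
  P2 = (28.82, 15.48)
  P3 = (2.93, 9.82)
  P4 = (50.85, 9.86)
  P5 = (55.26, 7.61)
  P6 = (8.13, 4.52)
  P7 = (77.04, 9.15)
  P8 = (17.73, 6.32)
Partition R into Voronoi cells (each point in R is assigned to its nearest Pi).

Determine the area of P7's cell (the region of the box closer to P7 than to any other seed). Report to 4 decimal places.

1. box [0,95]×[0,22]: [(0, 0) (95, 0) (95, 22) (0, 22)]
2. ⊥bis P7·P0 via (78.26,14.58): [(0, 0) (95, 0) (95, 10.8189) (45.2349, 22) (0, 22)]  |A|=1811.7857
3. ⊥bis P7·P1 via (42.45,11.56): [(41.6446, 0) (95, 0) (95, 10.8189) (45.2349, 22) (43.1774, 22)]  |A|=878.7441
4. ⊥bis P7·P2 via (52.93,12.315): [(51.3134, 0) (95, 0) (95, 10.8189) (53.9445, 20.0432)]  |A|=659.8964
5. ⊥bis P7·P3 via (39.985,9.485): [(51.3134, 0) (95, 0) (95, 10.8189) (53.9445, 20.0432)]  |A|=659.8964
6. ⊥bis P7·P4 via (63.945,9.505): [(63.6873, 0) (95, 0) (95, 10.8189) (64.1684, 17.7461)]  |A|=444.6203
7. ⊥bis P7·P5 via (66.15,8.38): [(66.7425, 0) (95, 0) (95, 10.8189) (65.5091, 17.4449)]  |A|=406.0035
8. ⊥bis P7·P6 via (42.585,6.835): [(66.7425, 0) (95, 0) (95, 10.8189) (65.5091, 17.4449)]  |A|=406.0035
9. ⊥bis P7·P8 via (47.385,7.735): [(66.7425, 0) (95, 0) (95, 10.8189) (65.5091, 17.4449)]  |A|=406.0035
10. canonical 4-gon: [(66.7425, 0) (95, 0) (95, 10.8189) (65.5091, 17.4449)]
11. shoelace: 406.0035

Area of P7's cell: 406.0035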